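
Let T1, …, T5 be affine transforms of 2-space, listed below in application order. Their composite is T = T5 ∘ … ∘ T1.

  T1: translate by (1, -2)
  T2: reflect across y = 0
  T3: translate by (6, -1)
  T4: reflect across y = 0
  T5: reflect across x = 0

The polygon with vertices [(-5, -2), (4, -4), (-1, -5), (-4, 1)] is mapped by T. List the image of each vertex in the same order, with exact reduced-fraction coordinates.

image vertices: (-2, -3), (-11, -5), (-6, -6), (-3, 0)

T1 translate by (1, -2): (-5, -2) → (-4, -4); (4, -4) → (5, -6); (-1, -5) → (0, -7); (-4, 1) → (-3, -1)
T2 reflect across y = 0: (-4, -4) → (-4, 4); (5, -6) → (5, 6); (0, -7) → (0, 7); (-3, -1) → (-3, 1)
T3 translate by (6, -1): (-4, 4) → (2, 3); (5, 6) → (11, 5); (0, 7) → (6, 6); (-3, 1) → (3, 0)
T4 reflect across y = 0: (2, 3) → (2, -3); (11, 5) → (11, -5); (6, 6) → (6, -6); (3, 0) → (3, 0)
T5 reflect across x = 0: (2, -3) → (-2, -3); (11, -5) → (-11, -5); (6, -6) → (-6, -6); (3, 0) → (-3, 0)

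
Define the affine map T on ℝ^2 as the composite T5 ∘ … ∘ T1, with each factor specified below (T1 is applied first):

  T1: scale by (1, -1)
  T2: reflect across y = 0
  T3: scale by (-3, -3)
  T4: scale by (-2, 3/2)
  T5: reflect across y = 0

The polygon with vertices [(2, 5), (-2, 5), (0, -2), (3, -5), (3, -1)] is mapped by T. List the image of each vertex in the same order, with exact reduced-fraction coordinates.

image vertices: (12, 45/2), (-12, 45/2), (0, -9), (18, -45/2), (18, -9/2)

T1 scale by (1, -1): (2, 5) → (2, -5); (-2, 5) → (-2, -5); (0, -2) → (0, 2); (3, -5) → (3, 5); (3, -1) → (3, 1)
T2 reflect across y = 0: (2, -5) → (2, 5); (-2, -5) → (-2, 5); (0, 2) → (0, -2); (3, 5) → (3, -5); (3, 1) → (3, -1)
T3 scale by (-3, -3): (2, 5) → (-6, -15); (-2, 5) → (6, -15); (0, -2) → (0, 6); (3, -5) → (-9, 15); (3, -1) → (-9, 3)
T4 scale by (-2, 3/2): (-6, -15) → (12, -45/2); (6, -15) → (-12, -45/2); (0, 6) → (0, 9); (-9, 15) → (18, 45/2); (-9, 3) → (18, 9/2)
T5 reflect across y = 0: (12, -45/2) → (12, 45/2); (-12, -45/2) → (-12, 45/2); (0, 9) → (0, -9); (18, 45/2) → (18, -45/2); (18, 9/2) → (18, -9/2)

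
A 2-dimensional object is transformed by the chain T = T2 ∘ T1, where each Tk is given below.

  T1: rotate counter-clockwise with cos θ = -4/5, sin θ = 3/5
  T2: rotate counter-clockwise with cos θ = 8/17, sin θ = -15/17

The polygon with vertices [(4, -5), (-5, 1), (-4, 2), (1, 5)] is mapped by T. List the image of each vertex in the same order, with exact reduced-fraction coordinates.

T1 rotate counter-clockwise with cos θ = -4/5, sin θ = 3/5: (4, -5) → (-1/5, 32/5); (-5, 1) → (17/5, -19/5); (-4, 2) → (2, -4); (1, 5) → (-19/5, -17/5)
T2 rotate counter-clockwise with cos θ = 8/17, sin θ = -15/17: (-1/5, 32/5) → (472/85, 271/85); (17/5, -19/5) → (-149/85, -407/85); (2, -4) → (-44/17, -62/17); (-19/5, -17/5) → (-407/85, 149/85)

image vertices: (472/85, 271/85), (-149/85, -407/85), (-44/17, -62/17), (-407/85, 149/85)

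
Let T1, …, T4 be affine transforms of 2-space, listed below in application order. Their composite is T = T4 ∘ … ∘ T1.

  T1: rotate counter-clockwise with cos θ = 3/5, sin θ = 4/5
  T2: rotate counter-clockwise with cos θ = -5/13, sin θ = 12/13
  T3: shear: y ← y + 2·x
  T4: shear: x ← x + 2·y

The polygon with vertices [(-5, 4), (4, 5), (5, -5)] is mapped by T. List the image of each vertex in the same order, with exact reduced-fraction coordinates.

T1 rotate counter-clockwise with cos θ = 3/5, sin θ = 4/5: (-5, 4) → (-31/5, -8/5); (4, 5) → (-8/5, 31/5); (5, -5) → (7, 1)
T2 rotate counter-clockwise with cos θ = -5/13, sin θ = 12/13: (-31/5, -8/5) → (251/65, -332/65); (-8/5, 31/5) → (-332/65, -251/65); (7, 1) → (-47/13, 79/13)
T3 shear: y ← y + 2·x: (251/65, -332/65) → (251/65, 34/13); (-332/65, -251/65) → (-332/65, -183/13); (-47/13, 79/13) → (-47/13, -15/13)
T4 shear: x ← x + 2·y: (251/65, 34/13) → (591/65, 34/13); (-332/65, -183/13) → (-2162/65, -183/13); (-47/13, -15/13) → (-77/13, -15/13)

image vertices: (591/65, 34/13), (-2162/65, -183/13), (-77/13, -15/13)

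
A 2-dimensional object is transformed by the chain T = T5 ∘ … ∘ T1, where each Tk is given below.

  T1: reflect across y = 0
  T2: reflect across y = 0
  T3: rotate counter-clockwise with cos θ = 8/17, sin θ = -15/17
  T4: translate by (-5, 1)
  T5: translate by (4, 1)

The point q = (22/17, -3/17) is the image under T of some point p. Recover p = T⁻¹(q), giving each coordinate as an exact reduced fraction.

p = (3, 1)

T1 = [1 0 0; 0 -1 0; 0 0 1]
T2·T1 = [1 0 0; 0 1 0; 0 0 1]
T3·…·T1 = [8/17 15/17 0; -15/17 8/17 0; 0 0 1]
T4·…·T1 = [8/17 15/17 -5; -15/17 8/17 1; 0 0 1]
T5·…·T1 = [8/17 15/17 -1; -15/17 8/17 2; 0 0 1]
det M = 1; M⁻¹ = [8/17 -15/17 38/17; 15/17 8/17 -1/17; 0 0 1]
M⁻¹ · (22/17, -3/17)ᵀ = (3, 1)ᵀ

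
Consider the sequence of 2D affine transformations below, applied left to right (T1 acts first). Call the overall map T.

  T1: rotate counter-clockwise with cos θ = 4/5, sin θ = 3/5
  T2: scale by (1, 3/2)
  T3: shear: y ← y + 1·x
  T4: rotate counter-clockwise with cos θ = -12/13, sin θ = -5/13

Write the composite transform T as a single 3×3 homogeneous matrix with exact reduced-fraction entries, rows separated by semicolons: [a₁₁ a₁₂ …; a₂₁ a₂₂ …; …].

T = [-11/130 51/65 0; -122/65 -21/65 0; 0 0 1]

T1 = [4/5 -3/5 0; 3/5 4/5 0; 0 0 1]
T2·T1 = [4/5 -3/5 0; 9/10 6/5 0; 0 0 1]
T3·…·T1 = [4/5 -3/5 0; 17/10 3/5 0; 0 0 1]
T4·…·T1 = [-11/130 51/65 0; -122/65 -21/65 0; 0 0 1]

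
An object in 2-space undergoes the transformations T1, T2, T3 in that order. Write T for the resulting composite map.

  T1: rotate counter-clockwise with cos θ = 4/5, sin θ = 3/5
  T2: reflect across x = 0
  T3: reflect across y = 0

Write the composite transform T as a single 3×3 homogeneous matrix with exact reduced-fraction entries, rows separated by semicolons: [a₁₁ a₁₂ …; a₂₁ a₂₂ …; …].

T1 = [4/5 -3/5 0; 3/5 4/5 0; 0 0 1]
T2·T1 = [-4/5 3/5 0; 3/5 4/5 0; 0 0 1]
T3·…·T1 = [-4/5 3/5 0; -3/5 -4/5 0; 0 0 1]

T = [-4/5 3/5 0; -3/5 -4/5 0; 0 0 1]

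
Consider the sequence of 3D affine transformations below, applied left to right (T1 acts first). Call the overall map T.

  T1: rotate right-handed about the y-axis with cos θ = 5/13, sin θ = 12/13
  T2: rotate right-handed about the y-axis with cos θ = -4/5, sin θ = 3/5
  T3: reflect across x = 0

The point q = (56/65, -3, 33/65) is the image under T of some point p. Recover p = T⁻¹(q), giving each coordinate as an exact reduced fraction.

T1 = [5/13 0 12/13 0; 0 1 0 0; -12/13 0 5/13 0; 0 0 0 1]
T2·T1 = [-56/65 0 -33/65 0; 0 1 0 0; 33/65 0 -56/65 0; 0 0 0 1]
T3·…·T1 = [56/65 0 33/65 0; 0 1 0 0; 33/65 0 -56/65 0; 0 0 0 1]
det M = -1; M⁻¹ = [56/65 0 33/65 0; 0 1 0 0; 33/65 0 -56/65 0; 0 0 0 1]
M⁻¹ · (56/65, -3, 33/65)ᵀ = (1, -3, 0)ᵀ

p = (1, -3, 0)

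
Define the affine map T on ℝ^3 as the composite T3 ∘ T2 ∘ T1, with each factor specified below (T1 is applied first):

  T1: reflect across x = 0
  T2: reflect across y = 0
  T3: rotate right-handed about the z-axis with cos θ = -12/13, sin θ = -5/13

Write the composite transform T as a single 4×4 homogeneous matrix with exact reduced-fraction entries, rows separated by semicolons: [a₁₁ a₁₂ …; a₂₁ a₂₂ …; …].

T = [12/13 -5/13 0 0; 5/13 12/13 0 0; 0 0 1 0; 0 0 0 1]

T1 = [-1 0 0 0; 0 1 0 0; 0 0 1 0; 0 0 0 1]
T2·T1 = [-1 0 0 0; 0 -1 0 0; 0 0 1 0; 0 0 0 1]
T3·…·T1 = [12/13 -5/13 0 0; 5/13 12/13 0 0; 0 0 1 0; 0 0 0 1]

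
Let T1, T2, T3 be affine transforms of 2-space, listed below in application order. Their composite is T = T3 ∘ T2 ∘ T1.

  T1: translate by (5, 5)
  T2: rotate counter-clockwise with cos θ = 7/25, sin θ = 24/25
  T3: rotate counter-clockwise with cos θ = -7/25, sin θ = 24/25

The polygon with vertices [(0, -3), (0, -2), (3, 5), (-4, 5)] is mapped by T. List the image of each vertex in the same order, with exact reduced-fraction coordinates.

T1 translate by (5, 5): (0, -3) → (5, 2); (0, -2) → (5, 3); (3, 5) → (8, 10); (-4, 5) → (1, 10)
T2 rotate counter-clockwise with cos θ = 7/25, sin θ = 24/25: (5, 2) → (-13/25, 134/25); (5, 3) → (-37/25, 141/25); (8, 10) → (-184/25, 262/25); (1, 10) → (-233/25, 94/25)
T3 rotate counter-clockwise with cos θ = -7/25, sin θ = 24/25: (-13/25, 134/25) → (-5, -2); (-37/25, 141/25) → (-5, -3); (-184/25, 262/25) → (-8, -10); (-233/25, 94/25) → (-1, -10)

image vertices: (-5, -2), (-5, -3), (-8, -10), (-1, -10)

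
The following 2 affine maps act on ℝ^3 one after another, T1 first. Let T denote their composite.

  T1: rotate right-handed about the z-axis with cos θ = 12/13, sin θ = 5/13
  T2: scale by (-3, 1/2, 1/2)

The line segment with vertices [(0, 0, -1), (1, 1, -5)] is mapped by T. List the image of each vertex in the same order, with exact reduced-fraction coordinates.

T1 rotate right-handed about the z-axis with cos θ = 12/13, sin θ = 5/13: (0, 0, -1) → (0, 0, -1); (1, 1, -5) → (7/13, 17/13, -5)
T2 scale by (-3, 1/2, 1/2): (0, 0, -1) → (0, 0, -1/2); (7/13, 17/13, -5) → (-21/13, 17/26, -5/2)

image vertices: (0, 0, -1/2), (-21/13, 17/26, -5/2)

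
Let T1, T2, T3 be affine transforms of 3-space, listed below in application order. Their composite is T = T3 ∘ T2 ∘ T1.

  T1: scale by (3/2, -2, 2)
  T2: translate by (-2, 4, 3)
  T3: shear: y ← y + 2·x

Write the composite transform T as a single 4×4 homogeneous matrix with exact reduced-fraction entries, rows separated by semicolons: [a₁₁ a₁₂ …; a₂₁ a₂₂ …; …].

T1 = [3/2 0 0 0; 0 -2 0 0; 0 0 2 0; 0 0 0 1]
T2·T1 = [3/2 0 0 -2; 0 -2 0 4; 0 0 2 3; 0 0 0 1]
T3·…·T1 = [3/2 0 0 -2; 3 -2 0 0; 0 0 2 3; 0 0 0 1]

T = [3/2 0 0 -2; 3 -2 0 0; 0 0 2 3; 0 0 0 1]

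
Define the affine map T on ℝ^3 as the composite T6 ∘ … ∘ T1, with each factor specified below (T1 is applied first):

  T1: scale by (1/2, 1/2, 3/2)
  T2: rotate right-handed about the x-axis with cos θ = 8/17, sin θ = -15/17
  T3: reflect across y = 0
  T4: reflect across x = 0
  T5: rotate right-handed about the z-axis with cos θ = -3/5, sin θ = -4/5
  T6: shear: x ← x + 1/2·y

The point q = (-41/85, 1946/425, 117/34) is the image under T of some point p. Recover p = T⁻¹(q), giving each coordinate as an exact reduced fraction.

T1 = [1/2 0 0 0; 0 1/2 0 0; 0 0 3/2 0; 0 0 0 1]
T2·T1 = [1/2 0 0 0; 0 4/17 45/34 0; 0 -15/34 12/17 0; 0 0 0 1]
T3·…·T1 = [1/2 0 0 0; 0 -4/17 -45/34 0; 0 -15/34 12/17 0; 0 0 0 1]
T4·…·T1 = [-1/2 0 0 0; 0 -4/17 -45/34 0; 0 -15/34 12/17 0; 0 0 0 1]
T5·…·T1 = [3/10 -16/85 -18/17 0; 2/5 12/85 27/34 0; 0 -15/34 12/17 0; 0 0 0 1]
T6·…·T1 = [1/2 -2/17 -45/68 0; 2/5 12/85 27/34 0; 0 -15/34 12/17 0; 0 0 0 1]
det M = 3/8; M⁻¹ = [6/5 1 0 0; -64/85 16/17 -30/17 0; -8/17 10/17 16/51 0; 0 0 0 1]
M⁻¹ · (-41/85, 1946/425, 117/34)ᵀ = (4, -7/5, 4)ᵀ

p = (4, -7/5, 4)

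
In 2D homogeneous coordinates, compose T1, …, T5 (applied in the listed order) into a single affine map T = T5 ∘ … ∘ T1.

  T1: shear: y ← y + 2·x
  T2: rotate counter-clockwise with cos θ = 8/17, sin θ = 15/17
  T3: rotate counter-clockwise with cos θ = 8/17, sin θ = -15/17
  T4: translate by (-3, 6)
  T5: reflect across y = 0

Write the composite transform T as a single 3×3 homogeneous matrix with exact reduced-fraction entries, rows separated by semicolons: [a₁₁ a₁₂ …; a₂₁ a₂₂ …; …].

T = [1 0 -3; -2 -1 -6; 0 0 1]

T1 = [1 0 0; 2 1 0; 0 0 1]
T2·T1 = [-22/17 -15/17 0; 31/17 8/17 0; 0 0 1]
T3·…·T1 = [1 0 0; 2 1 0; 0 0 1]
T4·…·T1 = [1 0 -3; 2 1 6; 0 0 1]
T5·…·T1 = [1 0 -3; -2 -1 -6; 0 0 1]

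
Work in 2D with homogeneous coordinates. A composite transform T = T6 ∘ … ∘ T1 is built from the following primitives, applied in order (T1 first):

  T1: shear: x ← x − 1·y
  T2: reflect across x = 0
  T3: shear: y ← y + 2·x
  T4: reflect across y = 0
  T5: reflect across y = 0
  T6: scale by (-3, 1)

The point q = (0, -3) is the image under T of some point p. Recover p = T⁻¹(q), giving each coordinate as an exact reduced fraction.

p = (-3, -3)

T1 = [1 -1 0; 0 1 0; 0 0 1]
T2·T1 = [-1 1 0; 0 1 0; 0 0 1]
T3·…·T1 = [-1 1 0; -2 3 0; 0 0 1]
T4·…·T1 = [-1 1 0; 2 -3 0; 0 0 1]
T5·…·T1 = [-1 1 0; -2 3 0; 0 0 1]
T6·…·T1 = [3 -3 0; -2 3 0; 0 0 1]
det M = 3; M⁻¹ = [1 1 0; 2/3 1 0; 0 0 1]
M⁻¹ · (0, -3)ᵀ = (-3, -3)ᵀ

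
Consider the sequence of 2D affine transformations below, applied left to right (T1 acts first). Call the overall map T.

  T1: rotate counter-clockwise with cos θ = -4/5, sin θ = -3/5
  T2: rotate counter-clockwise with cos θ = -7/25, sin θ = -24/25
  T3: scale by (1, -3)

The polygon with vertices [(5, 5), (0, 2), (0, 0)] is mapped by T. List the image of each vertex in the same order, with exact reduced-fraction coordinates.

T1 rotate counter-clockwise with cos θ = -4/5, sin θ = -3/5: (5, 5) → (-1, -7); (0, 2) → (6/5, -8/5); (0, 0) → (0, 0)
T2 rotate counter-clockwise with cos θ = -7/25, sin θ = -24/25: (-1, -7) → (-161/25, 73/25); (6/5, -8/5) → (-234/125, -88/125); (0, 0) → (0, 0)
T3 scale by (1, -3): (-161/25, 73/25) → (-161/25, -219/25); (-234/125, -88/125) → (-234/125, 264/125); (0, 0) → (0, 0)

image vertices: (-161/25, -219/25), (-234/125, 264/125), (0, 0)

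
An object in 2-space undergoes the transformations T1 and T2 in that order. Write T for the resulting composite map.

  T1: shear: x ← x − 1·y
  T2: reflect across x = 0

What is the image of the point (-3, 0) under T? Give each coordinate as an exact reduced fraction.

T1 shear: x ← x − 1·y: (-3, 0) → (-3, 0)
T2 reflect across x = 0: (-3, 0) → (3, 0)

T(p) = (3, 0)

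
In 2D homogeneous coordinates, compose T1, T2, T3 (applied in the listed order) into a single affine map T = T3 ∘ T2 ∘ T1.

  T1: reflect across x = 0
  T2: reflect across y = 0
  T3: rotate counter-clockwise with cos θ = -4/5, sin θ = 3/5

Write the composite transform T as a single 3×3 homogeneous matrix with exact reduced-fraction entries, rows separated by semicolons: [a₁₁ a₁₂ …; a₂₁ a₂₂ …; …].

T = [4/5 3/5 0; -3/5 4/5 0; 0 0 1]

T1 = [-1 0 0; 0 1 0; 0 0 1]
T2·T1 = [-1 0 0; 0 -1 0; 0 0 1]
T3·…·T1 = [4/5 3/5 0; -3/5 4/5 0; 0 0 1]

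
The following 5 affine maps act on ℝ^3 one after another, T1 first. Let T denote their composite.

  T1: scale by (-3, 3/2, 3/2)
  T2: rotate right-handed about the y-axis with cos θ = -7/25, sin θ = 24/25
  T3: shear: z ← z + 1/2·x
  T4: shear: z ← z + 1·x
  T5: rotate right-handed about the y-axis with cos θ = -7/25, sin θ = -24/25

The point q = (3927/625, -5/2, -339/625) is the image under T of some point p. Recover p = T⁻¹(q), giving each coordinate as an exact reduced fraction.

p = (-1, -5/3, -1)

T1 = [-3 0 0 0; 0 3/2 0 0; 0 0 3/2 0; 0 0 0 1]
T2·T1 = [21/25 0 36/25 0; 0 3/2 0 0; 72/25 0 -21/50 0; 0 0 0 1]
T3·…·T1 = [21/25 0 36/25 0; 0 3/2 0 0; 33/10 0 3/10 0; 0 0 0 1]
T4·…·T1 = [21/25 0 36/25 0; 0 3/2 0 0; 207/50 0 87/50 0; 0 0 0 1]
T5·…·T1 = [-2631/625 0 -1296/625 0; 0 3/2 0 0; -441/1250 0 1119/1250 0; 0 0 0 1]
det M = -27/4; M⁻¹ = [-373/1875 0 -288/625 0; 0 2/3 0 0; -49/625 0 1754/1875 0; 0 0 0 1]
M⁻¹ · (3927/625, -5/2, -339/625)ᵀ = (-1, -5/3, -1)ᵀ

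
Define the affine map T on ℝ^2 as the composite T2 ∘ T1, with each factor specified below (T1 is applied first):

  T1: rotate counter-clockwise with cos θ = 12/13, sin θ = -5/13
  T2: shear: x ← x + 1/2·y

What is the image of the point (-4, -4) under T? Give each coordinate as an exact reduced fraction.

T(p) = (-82/13, -28/13)

T1 rotate counter-clockwise with cos θ = 12/13, sin θ = -5/13: (-4, -4) → (-68/13, -28/13)
T2 shear: x ← x + 1/2·y: (-68/13, -28/13) → (-82/13, -28/13)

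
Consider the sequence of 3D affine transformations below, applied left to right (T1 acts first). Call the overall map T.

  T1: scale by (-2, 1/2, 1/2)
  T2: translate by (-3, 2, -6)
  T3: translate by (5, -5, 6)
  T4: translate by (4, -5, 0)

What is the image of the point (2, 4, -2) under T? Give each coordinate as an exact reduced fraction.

T(p) = (2, -6, -1)

T1 scale by (-2, 1/2, 1/2): (2, 4, -2) → (-4, 2, -1)
T2 translate by (-3, 2, -6): (-4, 2, -1) → (-7, 4, -7)
T3 translate by (5, -5, 6): (-7, 4, -7) → (-2, -1, -1)
T4 translate by (4, -5, 0): (-2, -1, -1) → (2, -6, -1)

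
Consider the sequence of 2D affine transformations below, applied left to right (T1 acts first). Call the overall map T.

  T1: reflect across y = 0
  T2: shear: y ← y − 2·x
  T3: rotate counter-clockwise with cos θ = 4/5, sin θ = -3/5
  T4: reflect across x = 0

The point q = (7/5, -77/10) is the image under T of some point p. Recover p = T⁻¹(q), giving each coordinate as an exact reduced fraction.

T1 = [1 0 0; 0 -1 0; 0 0 1]
T2·T1 = [1 0 0; -2 -1 0; 0 0 1]
T3·…·T1 = [-2/5 -3/5 0; -11/5 -4/5 0; 0 0 1]
T4·…·T1 = [2/5 3/5 0; -11/5 -4/5 0; 0 0 1]
det M = 1; M⁻¹ = [-4/5 -3/5 0; 11/5 2/5 0; 0 0 1]
M⁻¹ · (7/5, -77/10)ᵀ = (7/2, 0)ᵀ

p = (7/2, 0)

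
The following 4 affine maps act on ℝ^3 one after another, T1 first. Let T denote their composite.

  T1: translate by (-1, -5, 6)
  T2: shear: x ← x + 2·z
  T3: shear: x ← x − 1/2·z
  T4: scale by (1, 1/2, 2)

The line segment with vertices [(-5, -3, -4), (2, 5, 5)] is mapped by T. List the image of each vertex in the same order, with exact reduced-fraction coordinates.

image vertices: (-3, -4, 4), (35/2, 0, 22)

T1 translate by (-1, -5, 6): (-5, -3, -4) → (-6, -8, 2); (2, 5, 5) → (1, 0, 11)
T2 shear: x ← x + 2·z: (-6, -8, 2) → (-2, -8, 2); (1, 0, 11) → (23, 0, 11)
T3 shear: x ← x − 1/2·z: (-2, -8, 2) → (-3, -8, 2); (23, 0, 11) → (35/2, 0, 11)
T4 scale by (1, 1/2, 2): (-3, -8, 2) → (-3, -4, 4); (35/2, 0, 11) → (35/2, 0, 22)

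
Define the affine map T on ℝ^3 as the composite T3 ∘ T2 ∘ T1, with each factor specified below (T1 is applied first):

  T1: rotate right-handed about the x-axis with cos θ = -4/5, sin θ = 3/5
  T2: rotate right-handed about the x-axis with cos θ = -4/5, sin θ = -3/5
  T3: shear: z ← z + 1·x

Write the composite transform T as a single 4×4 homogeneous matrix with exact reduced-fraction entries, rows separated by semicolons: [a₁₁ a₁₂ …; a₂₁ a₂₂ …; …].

T = [1 0 0 0; 0 1 0 0; 1 0 1 0; 0 0 0 1]

T1 = [1 0 0 0; 0 -4/5 -3/5 0; 0 3/5 -4/5 0; 0 0 0 1]
T2·T1 = [1 0 0 0; 0 1 0 0; 0 0 1 0; 0 0 0 1]
T3·…·T1 = [1 0 0 0; 0 1 0 0; 1 0 1 0; 0 0 0 1]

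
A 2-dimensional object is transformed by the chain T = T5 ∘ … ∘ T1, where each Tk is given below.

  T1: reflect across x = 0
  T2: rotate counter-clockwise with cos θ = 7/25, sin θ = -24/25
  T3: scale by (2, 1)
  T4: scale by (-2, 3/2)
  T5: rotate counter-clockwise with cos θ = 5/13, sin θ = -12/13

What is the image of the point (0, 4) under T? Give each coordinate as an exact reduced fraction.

T1 reflect across x = 0: (0, 4) → (0, 4)
T2 rotate counter-clockwise with cos θ = 7/25, sin θ = -24/25: (0, 4) → (96/25, 28/25)
T3 scale by (2, 1): (96/25, 28/25) → (192/25, 28/25)
T4 scale by (-2, 3/2): (192/25, 28/25) → (-384/25, 42/25)
T5 rotate counter-clockwise with cos θ = 5/13, sin θ = -12/13: (-384/25, 42/25) → (-1416/325, 4818/325)

T(p) = (-1416/325, 4818/325)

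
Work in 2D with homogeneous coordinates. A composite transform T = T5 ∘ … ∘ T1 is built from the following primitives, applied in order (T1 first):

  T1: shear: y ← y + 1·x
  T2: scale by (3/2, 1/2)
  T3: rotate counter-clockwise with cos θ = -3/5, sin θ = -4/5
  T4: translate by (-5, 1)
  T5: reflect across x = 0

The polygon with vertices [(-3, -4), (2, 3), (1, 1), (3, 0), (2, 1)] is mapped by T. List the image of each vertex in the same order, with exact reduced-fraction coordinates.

image vertices: (51/10, 67/10), (24/5, -29/10), (51/10, -4/5), (13/2, -7/2), (28/5, -23/10)

T1 shear: y ← y + 1·x: (-3, -4) → (-3, -7); (2, 3) → (2, 5); (1, 1) → (1, 2); (3, 0) → (3, 3); (2, 1) → (2, 3)
T2 scale by (3/2, 1/2): (-3, -7) → (-9/2, -7/2); (2, 5) → (3, 5/2); (1, 2) → (3/2, 1); (3, 3) → (9/2, 3/2); (2, 3) → (3, 3/2)
T3 rotate counter-clockwise with cos θ = -3/5, sin θ = -4/5: (-9/2, -7/2) → (-1/10, 57/10); (3, 5/2) → (1/5, -39/10); (3/2, 1) → (-1/10, -9/5); (9/2, 3/2) → (-3/2, -9/2); (3, 3/2) → (-3/5, -33/10)
T4 translate by (-5, 1): (-1/10, 57/10) → (-51/10, 67/10); (1/5, -39/10) → (-24/5, -29/10); (-1/10, -9/5) → (-51/10, -4/5); (-3/2, -9/2) → (-13/2, -7/2); (-3/5, -33/10) → (-28/5, -23/10)
T5 reflect across x = 0: (-51/10, 67/10) → (51/10, 67/10); (-24/5, -29/10) → (24/5, -29/10); (-51/10, -4/5) → (51/10, -4/5); (-13/2, -7/2) → (13/2, -7/2); (-28/5, -23/10) → (28/5, -23/10)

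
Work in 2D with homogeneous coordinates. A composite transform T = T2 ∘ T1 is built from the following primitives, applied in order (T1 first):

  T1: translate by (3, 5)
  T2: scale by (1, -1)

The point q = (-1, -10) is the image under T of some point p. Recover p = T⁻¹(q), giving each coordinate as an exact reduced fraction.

T1 = [1 0 3; 0 1 5; 0 0 1]
T2·T1 = [1 0 3; 0 -1 -5; 0 0 1]
det M = -1; M⁻¹ = [1 0 -3; 0 -1 -5; 0 0 1]
M⁻¹ · (-1, -10)ᵀ = (-4, 5)ᵀ

p = (-4, 5)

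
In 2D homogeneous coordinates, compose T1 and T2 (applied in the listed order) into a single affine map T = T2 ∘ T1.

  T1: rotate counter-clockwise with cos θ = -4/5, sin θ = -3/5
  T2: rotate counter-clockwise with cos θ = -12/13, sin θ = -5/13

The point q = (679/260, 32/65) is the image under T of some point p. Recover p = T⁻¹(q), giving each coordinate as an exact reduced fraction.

T1 = [-4/5 3/5 0; -3/5 -4/5 0; 0 0 1]
T2·T1 = [33/65 -56/65 0; 56/65 33/65 0; 0 0 1]
det M = 1; M⁻¹ = [33/65 56/65 0; -56/65 33/65 0; 0 0 1]
M⁻¹ · (679/260, 32/65)ᵀ = (7/4, -2)ᵀ

p = (7/4, -2)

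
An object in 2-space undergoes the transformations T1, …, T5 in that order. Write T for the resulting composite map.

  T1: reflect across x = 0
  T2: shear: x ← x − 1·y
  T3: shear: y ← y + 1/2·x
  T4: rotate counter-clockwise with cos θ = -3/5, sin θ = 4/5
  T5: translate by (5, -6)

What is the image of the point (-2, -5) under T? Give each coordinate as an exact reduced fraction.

T(p) = (2, 1/2)

T1 reflect across x = 0: (-2, -5) → (2, -5)
T2 shear: x ← x − 1·y: (2, -5) → (7, -5)
T3 shear: y ← y + 1/2·x: (7, -5) → (7, -3/2)
T4 rotate counter-clockwise with cos θ = -3/5, sin θ = 4/5: (7, -3/2) → (-3, 13/2)
T5 translate by (5, -6): (-3, 13/2) → (2, 1/2)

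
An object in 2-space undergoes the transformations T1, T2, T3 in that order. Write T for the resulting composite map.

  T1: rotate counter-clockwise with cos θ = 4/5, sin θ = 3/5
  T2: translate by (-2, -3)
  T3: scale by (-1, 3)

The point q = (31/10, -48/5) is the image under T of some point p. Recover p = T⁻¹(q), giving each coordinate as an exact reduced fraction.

p = (-1, 1/2)

T1 = [4/5 -3/5 0; 3/5 4/5 0; 0 0 1]
T2·T1 = [4/5 -3/5 -2; 3/5 4/5 -3; 0 0 1]
T3·…·T1 = [-4/5 3/5 2; 9/5 12/5 -9; 0 0 1]
det M = -3; M⁻¹ = [-4/5 1/5 17/5; 3/5 4/15 6/5; 0 0 1]
M⁻¹ · (31/10, -48/5)ᵀ = (-1, 1/2)ᵀ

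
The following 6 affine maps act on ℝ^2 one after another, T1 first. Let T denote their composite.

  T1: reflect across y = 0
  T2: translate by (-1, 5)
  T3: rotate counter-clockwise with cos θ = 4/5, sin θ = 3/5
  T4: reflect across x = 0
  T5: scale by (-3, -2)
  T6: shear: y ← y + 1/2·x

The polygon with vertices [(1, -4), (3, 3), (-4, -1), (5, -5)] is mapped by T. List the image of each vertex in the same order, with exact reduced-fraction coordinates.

image vertices: (-81/5, -45/2), (6/5, -5), (-114/5, -15), (-42/5, -25)

T1 reflect across y = 0: (1, -4) → (1, 4); (3, 3) → (3, -3); (-4, -1) → (-4, 1); (5, -5) → (5, 5)
T2 translate by (-1, 5): (1, 4) → (0, 9); (3, -3) → (2, 2); (-4, 1) → (-5, 6); (5, 5) → (4, 10)
T3 rotate counter-clockwise with cos θ = 4/5, sin θ = 3/5: (0, 9) → (-27/5, 36/5); (2, 2) → (2/5, 14/5); (-5, 6) → (-38/5, 9/5); (4, 10) → (-14/5, 52/5)
T4 reflect across x = 0: (-27/5, 36/5) → (27/5, 36/5); (2/5, 14/5) → (-2/5, 14/5); (-38/5, 9/5) → (38/5, 9/5); (-14/5, 52/5) → (14/5, 52/5)
T5 scale by (-3, -2): (27/5, 36/5) → (-81/5, -72/5); (-2/5, 14/5) → (6/5, -28/5); (38/5, 9/5) → (-114/5, -18/5); (14/5, 52/5) → (-42/5, -104/5)
T6 shear: y ← y + 1/2·x: (-81/5, -72/5) → (-81/5, -45/2); (6/5, -28/5) → (6/5, -5); (-114/5, -18/5) → (-114/5, -15); (-42/5, -104/5) → (-42/5, -25)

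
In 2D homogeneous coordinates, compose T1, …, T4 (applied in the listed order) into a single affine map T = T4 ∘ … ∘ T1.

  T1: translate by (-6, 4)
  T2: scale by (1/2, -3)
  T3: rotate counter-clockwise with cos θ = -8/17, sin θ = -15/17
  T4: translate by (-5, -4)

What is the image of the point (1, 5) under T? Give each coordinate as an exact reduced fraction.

T1 translate by (-6, 4): (1, 5) → (-5, 9)
T2 scale by (1/2, -3): (-5, 9) → (-5/2, -27)
T3 rotate counter-clockwise with cos θ = -8/17, sin θ = -15/17: (-5/2, -27) → (-385/17, 507/34)
T4 translate by (-5, -4): (-385/17, 507/34) → (-470/17, 371/34)

T(p) = (-470/17, 371/34)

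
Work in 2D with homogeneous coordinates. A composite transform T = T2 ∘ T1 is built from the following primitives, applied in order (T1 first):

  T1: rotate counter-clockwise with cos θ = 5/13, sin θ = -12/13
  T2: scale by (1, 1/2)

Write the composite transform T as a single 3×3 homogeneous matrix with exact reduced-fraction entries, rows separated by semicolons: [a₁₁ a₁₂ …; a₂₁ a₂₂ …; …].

T1 = [5/13 12/13 0; -12/13 5/13 0; 0 0 1]
T2·T1 = [5/13 12/13 0; -6/13 5/26 0; 0 0 1]

T = [5/13 12/13 0; -6/13 5/26 0; 0 0 1]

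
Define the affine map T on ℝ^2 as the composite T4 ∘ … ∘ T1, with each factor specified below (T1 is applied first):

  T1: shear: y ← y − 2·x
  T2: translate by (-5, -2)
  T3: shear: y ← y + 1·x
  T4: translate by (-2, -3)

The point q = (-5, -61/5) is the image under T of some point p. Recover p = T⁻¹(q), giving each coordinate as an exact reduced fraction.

T1 = [1 0 0; -2 1 0; 0 0 1]
T2·T1 = [1 0 -5; -2 1 -2; 0 0 1]
T3·…·T1 = [1 0 -5; -1 1 -7; 0 0 1]
T4·…·T1 = [1 0 -7; -1 1 -10; 0 0 1]
det M = 1; M⁻¹ = [1 0 7; 1 1 17; 0 0 1]
M⁻¹ · (-5, -61/5)ᵀ = (2, -1/5)ᵀ

p = (2, -1/5)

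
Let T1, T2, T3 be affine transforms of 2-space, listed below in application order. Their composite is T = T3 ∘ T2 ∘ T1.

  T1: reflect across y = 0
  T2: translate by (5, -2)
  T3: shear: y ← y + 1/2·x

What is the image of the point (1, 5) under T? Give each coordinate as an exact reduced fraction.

T(p) = (6, -4)

T1 reflect across y = 0: (1, 5) → (1, -5)
T2 translate by (5, -2): (1, -5) → (6, -7)
T3 shear: y ← y + 1/2·x: (6, -7) → (6, -4)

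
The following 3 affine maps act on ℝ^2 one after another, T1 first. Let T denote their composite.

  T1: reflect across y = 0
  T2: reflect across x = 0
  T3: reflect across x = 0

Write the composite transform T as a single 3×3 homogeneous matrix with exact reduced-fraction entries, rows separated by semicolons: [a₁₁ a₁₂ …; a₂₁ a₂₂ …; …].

T = [1 0 0; 0 -1 0; 0 0 1]

T1 = [1 0 0; 0 -1 0; 0 0 1]
T2·T1 = [-1 0 0; 0 -1 0; 0 0 1]
T3·…·T1 = [1 0 0; 0 -1 0; 0 0 1]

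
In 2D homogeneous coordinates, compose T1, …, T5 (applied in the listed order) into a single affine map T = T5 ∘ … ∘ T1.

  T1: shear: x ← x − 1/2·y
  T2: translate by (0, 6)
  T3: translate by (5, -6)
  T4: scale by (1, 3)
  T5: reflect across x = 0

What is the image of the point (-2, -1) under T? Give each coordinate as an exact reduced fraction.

T(p) = (-7/2, -3)

T1 shear: x ← x − 1/2·y: (-2, -1) → (-3/2, -1)
T2 translate by (0, 6): (-3/2, -1) → (-3/2, 5)
T3 translate by (5, -6): (-3/2, 5) → (7/2, -1)
T4 scale by (1, 3): (7/2, -1) → (7/2, -3)
T5 reflect across x = 0: (7/2, -3) → (-7/2, -3)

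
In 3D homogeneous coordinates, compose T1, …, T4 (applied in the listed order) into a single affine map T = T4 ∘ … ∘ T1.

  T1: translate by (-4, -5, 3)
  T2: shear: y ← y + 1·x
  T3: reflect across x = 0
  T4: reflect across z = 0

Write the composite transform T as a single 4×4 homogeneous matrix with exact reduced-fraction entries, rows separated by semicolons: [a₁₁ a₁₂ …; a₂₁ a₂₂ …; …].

T1 = [1 0 0 -4; 0 1 0 -5; 0 0 1 3; 0 0 0 1]
T2·T1 = [1 0 0 -4; 1 1 0 -9; 0 0 1 3; 0 0 0 1]
T3·…·T1 = [-1 0 0 4; 1 1 0 -9; 0 0 1 3; 0 0 0 1]
T4·…·T1 = [-1 0 0 4; 1 1 0 -9; 0 0 -1 -3; 0 0 0 1]

T = [-1 0 0 4; 1 1 0 -9; 0 0 -1 -3; 0 0 0 1]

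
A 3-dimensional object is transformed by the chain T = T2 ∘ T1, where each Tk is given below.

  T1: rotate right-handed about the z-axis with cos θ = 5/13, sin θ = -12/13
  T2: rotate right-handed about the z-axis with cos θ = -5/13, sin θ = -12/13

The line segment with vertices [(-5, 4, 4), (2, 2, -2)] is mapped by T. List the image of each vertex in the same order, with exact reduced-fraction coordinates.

image vertices: (5, -4, 4), (-2, -2, -2)

T1 rotate right-handed about the z-axis with cos θ = 5/13, sin θ = -12/13: (-5, 4, 4) → (23/13, 80/13, 4); (2, 2, -2) → (34/13, -14/13, -2)
T2 rotate right-handed about the z-axis with cos θ = -5/13, sin θ = -12/13: (23/13, 80/13, 4) → (5, -4, 4); (34/13, -14/13, -2) → (-2, -2, -2)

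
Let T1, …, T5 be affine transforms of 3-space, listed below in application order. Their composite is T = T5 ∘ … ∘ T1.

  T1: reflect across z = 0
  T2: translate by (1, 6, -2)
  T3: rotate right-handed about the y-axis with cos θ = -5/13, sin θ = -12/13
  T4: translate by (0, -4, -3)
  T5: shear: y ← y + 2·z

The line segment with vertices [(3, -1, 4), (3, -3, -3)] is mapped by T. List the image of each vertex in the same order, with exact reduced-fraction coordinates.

T1 reflect across z = 0: (3, -1, 4) → (3, -1, -4); (3, -3, -3) → (3, -3, 3)
T2 translate by (1, 6, -2): (3, -1, -4) → (4, 5, -6); (3, -3, 3) → (4, 3, 1)
T3 rotate right-handed about the y-axis with cos θ = -5/13, sin θ = -12/13: (4, 5, -6) → (4, 5, 6); (4, 3, 1) → (-32/13, 3, 43/13)
T4 translate by (0, -4, -3): (4, 5, 6) → (4, 1, 3); (-32/13, 3, 43/13) → (-32/13, -1, 4/13)
T5 shear: y ← y + 2·z: (4, 1, 3) → (4, 7, 3); (-32/13, -1, 4/13) → (-32/13, -5/13, 4/13)

image vertices: (4, 7, 3), (-32/13, -5/13, 4/13)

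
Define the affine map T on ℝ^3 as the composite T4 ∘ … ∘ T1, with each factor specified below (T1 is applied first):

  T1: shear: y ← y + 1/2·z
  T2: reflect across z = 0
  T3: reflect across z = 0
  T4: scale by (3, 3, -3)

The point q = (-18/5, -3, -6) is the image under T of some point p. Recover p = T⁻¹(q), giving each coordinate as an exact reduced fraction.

T1 = [1 0 0 0; 0 1 1/2 0; 0 0 1 0; 0 0 0 1]
T2·T1 = [1 0 0 0; 0 1 1/2 0; 0 0 -1 0; 0 0 0 1]
T3·…·T1 = [1 0 0 0; 0 1 1/2 0; 0 0 1 0; 0 0 0 1]
T4·…·T1 = [3 0 0 0; 0 3 3/2 0; 0 0 -3 0; 0 0 0 1]
det M = -27; M⁻¹ = [1/3 0 0 0; 0 1/3 1/6 0; 0 0 -1/3 0; 0 0 0 1]
M⁻¹ · (-18/5, -3, -6)ᵀ = (-6/5, -2, 2)ᵀ

p = (-6/5, -2, 2)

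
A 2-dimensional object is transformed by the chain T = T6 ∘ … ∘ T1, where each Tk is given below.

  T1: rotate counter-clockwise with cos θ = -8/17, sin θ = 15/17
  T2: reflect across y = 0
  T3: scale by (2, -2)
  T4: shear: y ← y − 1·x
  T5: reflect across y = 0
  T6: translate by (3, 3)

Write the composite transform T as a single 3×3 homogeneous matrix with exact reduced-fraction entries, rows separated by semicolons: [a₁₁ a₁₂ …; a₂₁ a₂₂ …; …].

T1 = [-8/17 -15/17 0; 15/17 -8/17 0; 0 0 1]
T2·T1 = [-8/17 -15/17 0; -15/17 8/17 0; 0 0 1]
T3·…·T1 = [-16/17 -30/17 0; 30/17 -16/17 0; 0 0 1]
T4·…·T1 = [-16/17 -30/17 0; 46/17 14/17 0; 0 0 1]
T5·…·T1 = [-16/17 -30/17 0; -46/17 -14/17 0; 0 0 1]
T6·…·T1 = [-16/17 -30/17 3; -46/17 -14/17 3; 0 0 1]

T = [-16/17 -30/17 3; -46/17 -14/17 3; 0 0 1]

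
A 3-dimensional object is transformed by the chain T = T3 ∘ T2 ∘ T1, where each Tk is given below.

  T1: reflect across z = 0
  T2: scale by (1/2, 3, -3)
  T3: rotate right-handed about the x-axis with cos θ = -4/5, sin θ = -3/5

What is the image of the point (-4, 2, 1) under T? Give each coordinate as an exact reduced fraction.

T(p) = (-2, -3, -6)

T1 reflect across z = 0: (-4, 2, 1) → (-4, 2, -1)
T2 scale by (1/2, 3, -3): (-4, 2, -1) → (-2, 6, 3)
T3 rotate right-handed about the x-axis with cos θ = -4/5, sin θ = -3/5: (-2, 6, 3) → (-2, -3, -6)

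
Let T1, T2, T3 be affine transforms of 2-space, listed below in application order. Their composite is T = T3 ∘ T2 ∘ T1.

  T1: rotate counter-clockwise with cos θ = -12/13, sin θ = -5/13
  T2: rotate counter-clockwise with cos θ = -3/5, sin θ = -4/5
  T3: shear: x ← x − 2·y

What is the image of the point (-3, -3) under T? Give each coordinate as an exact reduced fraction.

T1 rotate counter-clockwise with cos θ = -12/13, sin θ = -5/13: (-3, -3) → (21/13, 51/13)
T2 rotate counter-clockwise with cos θ = -3/5, sin θ = -4/5: (21/13, 51/13) → (141/65, -237/65)
T3 shear: x ← x − 2·y: (141/65, -237/65) → (123/13, -237/65)

T(p) = (123/13, -237/65)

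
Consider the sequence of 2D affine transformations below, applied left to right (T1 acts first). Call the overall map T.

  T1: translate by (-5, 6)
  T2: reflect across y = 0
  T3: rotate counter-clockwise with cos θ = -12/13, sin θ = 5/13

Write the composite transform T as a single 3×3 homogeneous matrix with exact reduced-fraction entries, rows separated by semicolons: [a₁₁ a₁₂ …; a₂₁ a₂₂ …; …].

T = [-12/13 5/13 90/13; 5/13 12/13 47/13; 0 0 1]

T1 = [1 0 -5; 0 1 6; 0 0 1]
T2·T1 = [1 0 -5; 0 -1 -6; 0 0 1]
T3·…·T1 = [-12/13 5/13 90/13; 5/13 12/13 47/13; 0 0 1]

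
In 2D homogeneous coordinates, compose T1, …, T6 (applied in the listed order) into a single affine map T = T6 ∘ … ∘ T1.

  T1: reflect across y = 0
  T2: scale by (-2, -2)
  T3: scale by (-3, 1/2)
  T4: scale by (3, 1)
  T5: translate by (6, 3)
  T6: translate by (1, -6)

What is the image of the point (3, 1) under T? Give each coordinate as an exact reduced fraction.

T1 reflect across y = 0: (3, 1) → (3, -1)
T2 scale by (-2, -2): (3, -1) → (-6, 2)
T3 scale by (-3, 1/2): (-6, 2) → (18, 1)
T4 scale by (3, 1): (18, 1) → (54, 1)
T5 translate by (6, 3): (54, 1) → (60, 4)
T6 translate by (1, -6): (60, 4) → (61, -2)

T(p) = (61, -2)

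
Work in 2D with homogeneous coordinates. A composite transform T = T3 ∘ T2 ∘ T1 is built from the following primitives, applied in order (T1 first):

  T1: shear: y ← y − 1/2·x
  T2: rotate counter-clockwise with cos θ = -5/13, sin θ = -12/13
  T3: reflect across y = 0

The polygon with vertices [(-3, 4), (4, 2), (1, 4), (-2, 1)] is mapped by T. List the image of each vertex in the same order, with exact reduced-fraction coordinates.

T1 shear: y ← y − 1/2·x: (-3, 4) → (-3, 11/2); (4, 2) → (4, 0); (1, 4) → (1, 7/2); (-2, 1) → (-2, 2)
T2 rotate counter-clockwise with cos θ = -5/13, sin θ = -12/13: (-3, 11/2) → (81/13, 17/26); (4, 0) → (-20/13, -48/13); (1, 7/2) → (37/13, -59/26); (-2, 2) → (34/13, 14/13)
T3 reflect across y = 0: (81/13, 17/26) → (81/13, -17/26); (-20/13, -48/13) → (-20/13, 48/13); (37/13, -59/26) → (37/13, 59/26); (34/13, 14/13) → (34/13, -14/13)

image vertices: (81/13, -17/26), (-20/13, 48/13), (37/13, 59/26), (34/13, -14/13)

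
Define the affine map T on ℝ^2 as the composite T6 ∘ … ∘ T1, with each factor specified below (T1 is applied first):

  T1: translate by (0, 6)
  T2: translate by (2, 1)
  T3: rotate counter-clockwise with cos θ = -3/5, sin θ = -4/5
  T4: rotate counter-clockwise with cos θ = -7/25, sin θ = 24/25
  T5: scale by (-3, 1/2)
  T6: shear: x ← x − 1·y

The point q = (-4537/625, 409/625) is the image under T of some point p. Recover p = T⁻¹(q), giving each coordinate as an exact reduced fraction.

p = (-2/5, -5)

T1 = [1 0 0; 0 1 6; 0 0 1]
T2·T1 = [1 0 2; 0 1 7; 0 0 1]
T3·…·T1 = [-3/5 4/5 22/5; -4/5 -3/5 -29/5; 0 0 1]
T4·…·T1 = [117/125 44/125 542/125; -44/125 117/125 731/125; 0 0 1]
T5·…·T1 = [-351/125 -132/125 -1626/125; -22/125 117/250 731/250; 0 0 1]
T6·…·T1 = [-329/125 -381/250 -3983/250; -22/125 117/250 731/250; 0 0 1]
det M = -3/2; M⁻¹ = [-39/125 -127/125 -2; -44/375 658/375 -7; 0 0 1]
M⁻¹ · (-4537/625, 409/625)ᵀ = (-2/5, -5)ᵀ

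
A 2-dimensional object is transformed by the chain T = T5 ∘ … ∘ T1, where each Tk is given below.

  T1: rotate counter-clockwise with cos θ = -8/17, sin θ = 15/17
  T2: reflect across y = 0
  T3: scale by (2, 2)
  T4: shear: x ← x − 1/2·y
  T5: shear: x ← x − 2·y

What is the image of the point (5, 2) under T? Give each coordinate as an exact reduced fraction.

T1 rotate counter-clockwise with cos θ = -8/17, sin θ = 15/17: (5, 2) → (-70/17, 59/17)
T2 reflect across y = 0: (-70/17, 59/17) → (-70/17, -59/17)
T3 scale by (2, 2): (-70/17, -59/17) → (-140/17, -118/17)
T4 shear: x ← x − 1/2·y: (-140/17, -118/17) → (-81/17, -118/17)
T5 shear: x ← x − 2·y: (-81/17, -118/17) → (155/17, -118/17)

T(p) = (155/17, -118/17)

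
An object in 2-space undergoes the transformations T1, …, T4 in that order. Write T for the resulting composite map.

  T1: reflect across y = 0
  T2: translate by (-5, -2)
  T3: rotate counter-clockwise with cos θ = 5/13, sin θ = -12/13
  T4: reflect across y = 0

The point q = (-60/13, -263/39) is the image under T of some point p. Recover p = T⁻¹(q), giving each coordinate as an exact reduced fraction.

p = (-3, -1/3)

T1 = [1 0 0; 0 -1 0; 0 0 1]
T2·T1 = [1 0 -5; 0 -1 -2; 0 0 1]
T3·…·T1 = [5/13 -12/13 -49/13; -12/13 -5/13 50/13; 0 0 1]
T4·…·T1 = [5/13 -12/13 -49/13; 12/13 5/13 -50/13; 0 0 1]
det M = 1; M⁻¹ = [5/13 12/13 5; -12/13 5/13 -2; 0 0 1]
M⁻¹ · (-60/13, -263/39)ᵀ = (-3, -1/3)ᵀ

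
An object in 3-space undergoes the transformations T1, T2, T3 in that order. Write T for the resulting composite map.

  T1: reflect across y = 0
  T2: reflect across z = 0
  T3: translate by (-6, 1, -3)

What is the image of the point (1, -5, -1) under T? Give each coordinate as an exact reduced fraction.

T1 reflect across y = 0: (1, -5, -1) → (1, 5, -1)
T2 reflect across z = 0: (1, 5, -1) → (1, 5, 1)
T3 translate by (-6, 1, -3): (1, 5, 1) → (-5, 6, -2)

T(p) = (-5, 6, -2)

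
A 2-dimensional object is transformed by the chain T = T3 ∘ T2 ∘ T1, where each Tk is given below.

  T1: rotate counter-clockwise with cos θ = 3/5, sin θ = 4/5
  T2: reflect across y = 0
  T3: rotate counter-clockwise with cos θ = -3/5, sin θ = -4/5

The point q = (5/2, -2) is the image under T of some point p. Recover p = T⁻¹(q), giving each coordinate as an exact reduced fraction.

p = (-5/2, -2)

T1 = [3/5 -4/5 0; 4/5 3/5 0; 0 0 1]
T2·T1 = [3/5 -4/5 0; -4/5 -3/5 0; 0 0 1]
T3·…·T1 = [-1 0 0; 0 1 0; 0 0 1]
det M = -1; M⁻¹ = [-1 0 0; 0 1 0; 0 0 1]
M⁻¹ · (5/2, -2)ᵀ = (-5/2, -2)ᵀ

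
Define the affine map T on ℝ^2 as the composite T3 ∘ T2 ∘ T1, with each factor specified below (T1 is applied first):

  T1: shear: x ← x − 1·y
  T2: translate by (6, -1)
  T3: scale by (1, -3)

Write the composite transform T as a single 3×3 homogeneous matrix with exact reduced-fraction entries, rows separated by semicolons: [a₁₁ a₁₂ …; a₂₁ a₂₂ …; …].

T = [1 -1 6; 0 -3 3; 0 0 1]

T1 = [1 -1 0; 0 1 0; 0 0 1]
T2·T1 = [1 -1 6; 0 1 -1; 0 0 1]
T3·…·T1 = [1 -1 6; 0 -3 3; 0 0 1]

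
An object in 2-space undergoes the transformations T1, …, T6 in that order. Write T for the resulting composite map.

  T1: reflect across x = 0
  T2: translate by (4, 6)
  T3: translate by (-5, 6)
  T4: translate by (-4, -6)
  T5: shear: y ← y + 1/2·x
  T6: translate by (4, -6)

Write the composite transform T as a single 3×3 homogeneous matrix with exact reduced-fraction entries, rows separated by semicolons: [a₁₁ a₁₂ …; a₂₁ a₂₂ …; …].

T1 = [-1 0 0; 0 1 0; 0 0 1]
T2·T1 = [-1 0 4; 0 1 6; 0 0 1]
T3·…·T1 = [-1 0 -1; 0 1 12; 0 0 1]
T4·…·T1 = [-1 0 -5; 0 1 6; 0 0 1]
T5·…·T1 = [-1 0 -5; -1/2 1 7/2; 0 0 1]
T6·…·T1 = [-1 0 -1; -1/2 1 -5/2; 0 0 1]

T = [-1 0 -1; -1/2 1 -5/2; 0 0 1]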